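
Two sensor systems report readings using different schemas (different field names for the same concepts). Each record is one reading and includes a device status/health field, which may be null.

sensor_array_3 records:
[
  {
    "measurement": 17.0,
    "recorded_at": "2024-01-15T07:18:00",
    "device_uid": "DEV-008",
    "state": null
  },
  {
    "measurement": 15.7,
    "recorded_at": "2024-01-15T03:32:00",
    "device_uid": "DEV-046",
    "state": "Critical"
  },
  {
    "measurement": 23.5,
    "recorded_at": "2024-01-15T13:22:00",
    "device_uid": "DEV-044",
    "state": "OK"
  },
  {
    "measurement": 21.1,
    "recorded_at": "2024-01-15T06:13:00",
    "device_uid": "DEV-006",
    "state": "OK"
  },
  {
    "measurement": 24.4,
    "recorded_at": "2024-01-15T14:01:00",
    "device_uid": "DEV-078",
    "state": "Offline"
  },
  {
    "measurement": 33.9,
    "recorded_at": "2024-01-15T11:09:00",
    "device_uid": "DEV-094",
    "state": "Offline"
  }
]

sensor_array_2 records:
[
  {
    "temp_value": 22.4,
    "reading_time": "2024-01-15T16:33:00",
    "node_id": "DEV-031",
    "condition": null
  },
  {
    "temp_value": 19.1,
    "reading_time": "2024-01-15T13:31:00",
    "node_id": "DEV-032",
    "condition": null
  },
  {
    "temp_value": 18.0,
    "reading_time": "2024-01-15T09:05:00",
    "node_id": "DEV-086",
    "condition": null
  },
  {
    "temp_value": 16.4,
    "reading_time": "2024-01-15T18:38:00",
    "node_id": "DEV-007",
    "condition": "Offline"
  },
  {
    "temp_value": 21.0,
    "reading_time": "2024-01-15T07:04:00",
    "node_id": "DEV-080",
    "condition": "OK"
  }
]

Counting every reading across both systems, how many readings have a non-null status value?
7

Schema mapping: "state" (sensor_array_3) = "condition" (sensor_array_2) = status

Non-null in sensor_array_3: 5
Non-null in sensor_array_2: 2

Total non-null: 5 + 2 = 7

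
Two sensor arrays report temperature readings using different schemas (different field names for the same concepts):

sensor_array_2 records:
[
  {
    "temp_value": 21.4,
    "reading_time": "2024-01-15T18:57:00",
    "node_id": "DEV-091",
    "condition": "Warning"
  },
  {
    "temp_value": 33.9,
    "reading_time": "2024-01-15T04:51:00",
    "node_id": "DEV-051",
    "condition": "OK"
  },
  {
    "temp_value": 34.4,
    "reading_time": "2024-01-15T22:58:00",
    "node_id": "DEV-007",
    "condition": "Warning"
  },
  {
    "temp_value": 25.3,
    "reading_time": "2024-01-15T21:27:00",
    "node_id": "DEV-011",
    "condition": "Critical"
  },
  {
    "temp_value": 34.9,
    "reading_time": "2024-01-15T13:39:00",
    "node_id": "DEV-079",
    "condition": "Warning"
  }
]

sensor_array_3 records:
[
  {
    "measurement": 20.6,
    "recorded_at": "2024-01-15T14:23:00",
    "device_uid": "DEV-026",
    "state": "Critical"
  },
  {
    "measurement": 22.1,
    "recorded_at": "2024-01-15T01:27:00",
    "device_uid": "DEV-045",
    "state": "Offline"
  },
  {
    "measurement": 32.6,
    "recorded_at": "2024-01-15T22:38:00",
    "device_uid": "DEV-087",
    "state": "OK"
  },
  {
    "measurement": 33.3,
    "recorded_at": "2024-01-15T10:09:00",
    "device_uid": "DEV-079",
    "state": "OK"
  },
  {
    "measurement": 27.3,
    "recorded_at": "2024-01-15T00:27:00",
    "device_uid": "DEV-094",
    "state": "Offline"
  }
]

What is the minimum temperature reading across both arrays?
20.6

Schema mapping: "temp_value" (sensor_array_2) = "measurement" (sensor_array_3) = temperature reading

Minimum in sensor_array_2: 21.4
Minimum in sensor_array_3: 20.6

Overall minimum: min(21.4, 20.6) = 20.6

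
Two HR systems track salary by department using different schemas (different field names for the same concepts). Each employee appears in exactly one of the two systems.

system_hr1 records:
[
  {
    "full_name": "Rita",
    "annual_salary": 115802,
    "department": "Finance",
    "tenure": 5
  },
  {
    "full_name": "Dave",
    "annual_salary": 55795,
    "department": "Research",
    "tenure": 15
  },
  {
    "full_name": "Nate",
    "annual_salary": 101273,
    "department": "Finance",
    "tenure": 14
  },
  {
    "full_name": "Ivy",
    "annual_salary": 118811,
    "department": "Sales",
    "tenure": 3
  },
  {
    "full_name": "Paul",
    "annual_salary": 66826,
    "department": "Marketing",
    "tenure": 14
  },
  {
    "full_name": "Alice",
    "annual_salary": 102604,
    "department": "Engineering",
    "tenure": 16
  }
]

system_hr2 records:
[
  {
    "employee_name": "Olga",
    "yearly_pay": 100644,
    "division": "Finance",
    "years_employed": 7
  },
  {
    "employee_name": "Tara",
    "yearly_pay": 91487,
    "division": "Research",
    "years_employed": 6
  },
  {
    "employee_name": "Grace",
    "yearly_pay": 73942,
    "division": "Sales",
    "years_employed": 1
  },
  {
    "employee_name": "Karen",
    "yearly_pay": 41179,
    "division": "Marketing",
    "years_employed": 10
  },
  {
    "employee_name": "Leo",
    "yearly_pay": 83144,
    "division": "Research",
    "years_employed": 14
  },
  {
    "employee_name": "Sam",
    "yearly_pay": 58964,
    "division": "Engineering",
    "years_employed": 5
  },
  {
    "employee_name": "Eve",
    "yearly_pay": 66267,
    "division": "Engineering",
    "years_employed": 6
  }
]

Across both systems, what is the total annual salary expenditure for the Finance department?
317719

Schema mappings:
- "department" (system_hr1) = "division" (system_hr2) = department
- "annual_salary" (system_hr1) = "yearly_pay" (system_hr2) = salary

Finance salaries from system_hr1: 217075
Finance salaries from system_hr2: 100644

Total: 217075 + 100644 = 317719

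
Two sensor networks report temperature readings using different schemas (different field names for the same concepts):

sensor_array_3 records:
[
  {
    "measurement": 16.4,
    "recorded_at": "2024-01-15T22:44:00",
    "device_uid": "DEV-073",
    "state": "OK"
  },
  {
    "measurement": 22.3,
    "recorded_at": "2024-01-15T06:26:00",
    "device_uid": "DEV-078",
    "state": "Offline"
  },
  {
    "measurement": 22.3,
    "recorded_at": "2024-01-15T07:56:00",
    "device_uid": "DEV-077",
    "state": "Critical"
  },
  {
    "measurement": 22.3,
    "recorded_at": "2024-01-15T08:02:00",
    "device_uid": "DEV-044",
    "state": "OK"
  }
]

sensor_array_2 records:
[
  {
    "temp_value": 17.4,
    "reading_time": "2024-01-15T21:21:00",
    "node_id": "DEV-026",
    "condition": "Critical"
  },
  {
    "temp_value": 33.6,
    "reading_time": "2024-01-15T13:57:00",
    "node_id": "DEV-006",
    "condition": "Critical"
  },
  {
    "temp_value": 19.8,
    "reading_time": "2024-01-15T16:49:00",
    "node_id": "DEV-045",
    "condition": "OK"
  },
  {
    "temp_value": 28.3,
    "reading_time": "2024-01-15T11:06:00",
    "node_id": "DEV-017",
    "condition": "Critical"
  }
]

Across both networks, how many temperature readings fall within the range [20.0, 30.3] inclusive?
4

Schema mapping: "measurement" (sensor_array_3) = "temp_value" (sensor_array_2) = temperature

Readings in [20.0, 30.3] from sensor_array_3: 3
Readings in [20.0, 30.3] from sensor_array_2: 1

Total count: 3 + 1 = 4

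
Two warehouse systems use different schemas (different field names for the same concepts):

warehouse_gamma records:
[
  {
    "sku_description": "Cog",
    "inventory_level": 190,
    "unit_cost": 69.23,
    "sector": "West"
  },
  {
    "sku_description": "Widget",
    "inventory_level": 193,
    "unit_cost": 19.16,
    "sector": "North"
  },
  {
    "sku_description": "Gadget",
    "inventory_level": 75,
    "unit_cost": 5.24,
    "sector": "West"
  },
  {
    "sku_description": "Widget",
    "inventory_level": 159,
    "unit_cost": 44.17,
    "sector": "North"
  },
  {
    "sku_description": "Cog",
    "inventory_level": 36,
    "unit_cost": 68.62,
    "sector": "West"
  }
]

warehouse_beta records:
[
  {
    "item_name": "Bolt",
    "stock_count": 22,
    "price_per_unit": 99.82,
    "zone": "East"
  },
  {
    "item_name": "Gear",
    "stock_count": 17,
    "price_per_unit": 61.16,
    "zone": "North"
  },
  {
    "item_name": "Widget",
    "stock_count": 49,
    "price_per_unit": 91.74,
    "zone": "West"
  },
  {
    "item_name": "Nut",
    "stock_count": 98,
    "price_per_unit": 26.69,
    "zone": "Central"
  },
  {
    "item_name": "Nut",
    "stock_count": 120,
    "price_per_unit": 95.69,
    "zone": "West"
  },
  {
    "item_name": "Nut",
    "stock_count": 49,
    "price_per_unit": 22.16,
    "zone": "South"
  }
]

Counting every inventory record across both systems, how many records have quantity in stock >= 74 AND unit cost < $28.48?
3

Schema mappings:
- "inventory_level" (warehouse_gamma) = "stock_count" (warehouse_beta) = quantity
- "unit_cost" (warehouse_gamma) = "price_per_unit" (warehouse_beta) = unit cost

Records meeting both conditions in warehouse_gamma: 2
Records meeting both conditions in warehouse_beta: 1

Total: 2 + 1 = 3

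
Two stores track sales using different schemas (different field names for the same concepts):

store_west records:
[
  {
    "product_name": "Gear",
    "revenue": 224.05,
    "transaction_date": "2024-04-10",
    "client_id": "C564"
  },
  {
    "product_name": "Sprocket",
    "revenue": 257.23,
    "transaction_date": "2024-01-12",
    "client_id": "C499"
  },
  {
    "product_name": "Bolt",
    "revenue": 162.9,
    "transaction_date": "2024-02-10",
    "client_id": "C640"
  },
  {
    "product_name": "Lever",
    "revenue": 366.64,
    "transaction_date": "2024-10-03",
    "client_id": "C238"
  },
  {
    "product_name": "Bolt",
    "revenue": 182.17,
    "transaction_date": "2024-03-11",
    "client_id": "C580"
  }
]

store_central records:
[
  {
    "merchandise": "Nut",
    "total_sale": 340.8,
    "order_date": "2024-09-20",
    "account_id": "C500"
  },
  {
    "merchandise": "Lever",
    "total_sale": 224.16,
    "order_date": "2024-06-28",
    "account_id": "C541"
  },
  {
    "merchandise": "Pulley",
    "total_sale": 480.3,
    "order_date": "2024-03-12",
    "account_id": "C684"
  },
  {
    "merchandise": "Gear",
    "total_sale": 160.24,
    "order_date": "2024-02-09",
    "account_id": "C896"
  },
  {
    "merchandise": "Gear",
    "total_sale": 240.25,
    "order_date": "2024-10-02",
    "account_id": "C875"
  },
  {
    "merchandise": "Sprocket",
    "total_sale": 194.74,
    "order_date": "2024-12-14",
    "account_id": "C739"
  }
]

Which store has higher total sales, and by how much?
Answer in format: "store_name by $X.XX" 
store_central by $447.50

Schema mapping: "revenue" (store_west) = "total_sale" (store_central) = sale amount

Total for store_west: 1192.99
Total for store_central: 1640.49

Difference: |1192.99 - 1640.49| = 447.50
store_central has higher sales by $447.50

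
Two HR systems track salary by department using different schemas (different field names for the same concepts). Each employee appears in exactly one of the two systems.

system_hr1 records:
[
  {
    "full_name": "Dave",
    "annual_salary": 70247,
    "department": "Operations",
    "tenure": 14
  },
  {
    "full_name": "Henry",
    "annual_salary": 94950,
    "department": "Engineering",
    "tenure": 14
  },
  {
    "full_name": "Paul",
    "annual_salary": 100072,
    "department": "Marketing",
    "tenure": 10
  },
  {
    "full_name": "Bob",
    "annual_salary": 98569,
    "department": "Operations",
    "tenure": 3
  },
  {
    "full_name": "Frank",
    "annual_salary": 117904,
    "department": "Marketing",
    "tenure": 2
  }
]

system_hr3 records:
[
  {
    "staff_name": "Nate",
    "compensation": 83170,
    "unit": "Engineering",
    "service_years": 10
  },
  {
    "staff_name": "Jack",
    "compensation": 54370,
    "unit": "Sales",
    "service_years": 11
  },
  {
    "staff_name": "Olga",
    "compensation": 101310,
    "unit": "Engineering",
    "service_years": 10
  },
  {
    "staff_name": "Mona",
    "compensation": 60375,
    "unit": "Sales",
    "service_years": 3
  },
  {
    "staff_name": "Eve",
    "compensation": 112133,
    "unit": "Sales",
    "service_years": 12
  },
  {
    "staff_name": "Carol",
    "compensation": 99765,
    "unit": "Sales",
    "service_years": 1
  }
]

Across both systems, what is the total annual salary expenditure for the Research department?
0

Schema mappings:
- "department" (system_hr1) = "unit" (system_hr3) = department
- "annual_salary" (system_hr1) = "compensation" (system_hr3) = salary

Research salaries from system_hr1: 0
Research salaries from system_hr3: 0

Total: 0 + 0 = 0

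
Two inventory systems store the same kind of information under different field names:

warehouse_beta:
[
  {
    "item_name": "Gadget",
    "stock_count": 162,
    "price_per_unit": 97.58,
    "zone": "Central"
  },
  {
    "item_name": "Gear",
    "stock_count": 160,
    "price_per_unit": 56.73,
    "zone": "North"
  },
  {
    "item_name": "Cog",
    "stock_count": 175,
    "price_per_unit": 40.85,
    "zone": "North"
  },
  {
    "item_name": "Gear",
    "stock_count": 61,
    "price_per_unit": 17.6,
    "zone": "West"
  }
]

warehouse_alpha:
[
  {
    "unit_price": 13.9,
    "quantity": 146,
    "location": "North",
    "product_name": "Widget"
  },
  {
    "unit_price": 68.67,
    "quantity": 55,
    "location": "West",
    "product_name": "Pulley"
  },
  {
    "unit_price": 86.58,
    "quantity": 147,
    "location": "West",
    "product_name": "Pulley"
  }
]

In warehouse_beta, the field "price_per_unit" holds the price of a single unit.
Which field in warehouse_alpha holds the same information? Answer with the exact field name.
unit_price

In warehouse_beta, "price_per_unit" holds the price of a single unit.
The fields in warehouse_alpha are: "unit_price", "quantity", "location", "product_name".
"unit_price" is the match: the name refers to the same concept and its values are decimal currency amounts (e.g. 13.9, 68.67).
The other fields ("quantity", "location", "product_name") hold different kinds of data.

So "price_per_unit" in warehouse_beta corresponds to "unit_price" in warehouse_alpha.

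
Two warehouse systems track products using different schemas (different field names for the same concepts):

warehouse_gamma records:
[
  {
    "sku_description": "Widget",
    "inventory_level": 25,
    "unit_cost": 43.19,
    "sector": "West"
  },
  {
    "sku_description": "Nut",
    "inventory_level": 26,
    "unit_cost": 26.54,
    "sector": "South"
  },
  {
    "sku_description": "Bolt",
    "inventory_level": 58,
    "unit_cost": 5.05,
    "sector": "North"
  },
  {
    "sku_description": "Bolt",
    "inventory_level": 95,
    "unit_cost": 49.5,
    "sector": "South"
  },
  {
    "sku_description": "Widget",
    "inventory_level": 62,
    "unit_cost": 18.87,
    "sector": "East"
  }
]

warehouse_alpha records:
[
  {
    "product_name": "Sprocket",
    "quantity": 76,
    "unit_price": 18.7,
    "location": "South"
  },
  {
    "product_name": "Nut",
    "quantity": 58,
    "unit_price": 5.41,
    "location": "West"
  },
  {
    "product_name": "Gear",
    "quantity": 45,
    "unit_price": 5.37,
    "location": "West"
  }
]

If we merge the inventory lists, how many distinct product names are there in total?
5

Schema mapping: "sku_description" (warehouse_gamma) = "product_name" (warehouse_alpha) = product name

Products in warehouse_gamma: ['Bolt', 'Nut', 'Widget']
Products in warehouse_alpha: ['Gear', 'Nut', 'Sprocket']

Union (unique products): ['Bolt', 'Gear', 'Nut', 'Sprocket', 'Widget']
Count: 5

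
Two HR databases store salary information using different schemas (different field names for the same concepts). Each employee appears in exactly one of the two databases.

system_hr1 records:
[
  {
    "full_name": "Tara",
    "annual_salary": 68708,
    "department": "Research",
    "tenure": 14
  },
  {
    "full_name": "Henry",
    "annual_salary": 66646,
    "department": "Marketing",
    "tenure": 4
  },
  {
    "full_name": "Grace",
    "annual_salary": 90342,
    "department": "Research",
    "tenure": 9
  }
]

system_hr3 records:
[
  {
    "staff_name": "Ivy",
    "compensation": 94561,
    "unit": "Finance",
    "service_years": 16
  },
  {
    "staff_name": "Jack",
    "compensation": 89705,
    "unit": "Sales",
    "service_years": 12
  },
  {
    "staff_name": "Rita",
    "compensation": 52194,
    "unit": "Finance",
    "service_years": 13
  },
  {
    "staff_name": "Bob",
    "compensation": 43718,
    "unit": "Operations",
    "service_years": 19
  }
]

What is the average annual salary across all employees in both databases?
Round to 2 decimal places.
72267.71

Schema mapping: "annual_salary" (system_hr1) = "compensation" (system_hr3) = annual salary

All salaries: [68708, 66646, 90342, 94561, 89705, 52194, 43718]
Sum: 505874
Count: 7
Average: 505874 / 7 = 72267.71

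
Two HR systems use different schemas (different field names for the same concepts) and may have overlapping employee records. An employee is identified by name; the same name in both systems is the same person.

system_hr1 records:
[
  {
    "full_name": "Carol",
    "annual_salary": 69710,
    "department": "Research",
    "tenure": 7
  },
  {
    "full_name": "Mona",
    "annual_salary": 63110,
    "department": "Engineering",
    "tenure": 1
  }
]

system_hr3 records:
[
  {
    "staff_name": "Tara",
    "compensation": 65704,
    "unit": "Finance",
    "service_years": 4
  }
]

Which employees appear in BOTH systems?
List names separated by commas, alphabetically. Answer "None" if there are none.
None

Schema mapping: "full_name" (system_hr1) = "staff_name" (system_hr3) = employee name

Names in system_hr1: ['Carol', 'Mona']
Names in system_hr3: ['Tara']

Intersection: None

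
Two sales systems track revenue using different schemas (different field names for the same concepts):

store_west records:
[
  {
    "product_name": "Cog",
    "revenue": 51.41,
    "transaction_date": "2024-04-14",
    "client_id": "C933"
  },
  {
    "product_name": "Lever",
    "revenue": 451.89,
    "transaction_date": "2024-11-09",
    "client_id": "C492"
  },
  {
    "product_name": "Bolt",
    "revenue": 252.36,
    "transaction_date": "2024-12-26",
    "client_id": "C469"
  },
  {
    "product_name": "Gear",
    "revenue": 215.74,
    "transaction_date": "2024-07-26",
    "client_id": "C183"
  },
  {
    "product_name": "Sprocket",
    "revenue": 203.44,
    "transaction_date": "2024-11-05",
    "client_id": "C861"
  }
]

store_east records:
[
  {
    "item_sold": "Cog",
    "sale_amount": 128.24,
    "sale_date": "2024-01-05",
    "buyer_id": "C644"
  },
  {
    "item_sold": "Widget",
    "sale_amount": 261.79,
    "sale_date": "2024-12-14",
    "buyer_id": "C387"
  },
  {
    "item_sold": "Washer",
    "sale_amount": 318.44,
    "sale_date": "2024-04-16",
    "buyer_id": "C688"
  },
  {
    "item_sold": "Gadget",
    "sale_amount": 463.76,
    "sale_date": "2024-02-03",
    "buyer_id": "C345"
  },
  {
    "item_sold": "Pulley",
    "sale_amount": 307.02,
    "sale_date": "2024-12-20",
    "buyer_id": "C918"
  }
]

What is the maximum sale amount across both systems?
463.76

Reconcile: "revenue" (store_west) = "sale_amount" (store_east) = sale amount

Maximum in store_west: 451.89
Maximum in store_east: 463.76

Overall maximum: max(451.89, 463.76) = 463.76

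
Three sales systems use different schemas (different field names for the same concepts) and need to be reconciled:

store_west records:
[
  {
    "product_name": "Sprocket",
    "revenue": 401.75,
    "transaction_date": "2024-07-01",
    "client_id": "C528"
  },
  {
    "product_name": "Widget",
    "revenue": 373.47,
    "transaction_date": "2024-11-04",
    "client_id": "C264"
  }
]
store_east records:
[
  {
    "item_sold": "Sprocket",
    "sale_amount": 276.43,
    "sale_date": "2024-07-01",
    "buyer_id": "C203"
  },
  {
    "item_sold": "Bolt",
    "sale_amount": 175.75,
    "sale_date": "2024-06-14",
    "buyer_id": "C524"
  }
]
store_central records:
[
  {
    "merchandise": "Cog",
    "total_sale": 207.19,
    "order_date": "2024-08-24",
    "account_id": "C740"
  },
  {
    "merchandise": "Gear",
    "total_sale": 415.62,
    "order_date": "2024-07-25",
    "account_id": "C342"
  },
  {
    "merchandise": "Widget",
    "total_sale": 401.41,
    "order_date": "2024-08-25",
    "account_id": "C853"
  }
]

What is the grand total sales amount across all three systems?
2251.62

Schema reconciliation - all amount fields map to sale amount:

store_west (revenue): 775.22
store_east (sale_amount): 452.18
store_central (total_sale): 1024.22

Grand total: 2251.62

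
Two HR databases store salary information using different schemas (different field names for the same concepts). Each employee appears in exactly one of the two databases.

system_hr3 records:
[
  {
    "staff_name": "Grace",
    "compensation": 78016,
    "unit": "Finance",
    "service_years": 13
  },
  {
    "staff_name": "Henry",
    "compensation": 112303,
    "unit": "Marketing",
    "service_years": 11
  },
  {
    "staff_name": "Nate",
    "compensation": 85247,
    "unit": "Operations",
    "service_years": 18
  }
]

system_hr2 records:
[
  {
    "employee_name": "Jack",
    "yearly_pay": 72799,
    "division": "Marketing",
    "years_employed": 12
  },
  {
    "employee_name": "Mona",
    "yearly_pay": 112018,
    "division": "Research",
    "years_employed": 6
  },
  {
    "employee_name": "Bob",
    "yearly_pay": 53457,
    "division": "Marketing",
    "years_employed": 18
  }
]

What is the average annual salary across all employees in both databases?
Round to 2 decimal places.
85640.00

Schema mapping: "compensation" (system_hr3) = "yearly_pay" (system_hr2) = annual salary

All salaries: [78016, 112303, 85247, 72799, 112018, 53457]
Sum: 513840
Count: 6
Average: 513840 / 6 = 85640.00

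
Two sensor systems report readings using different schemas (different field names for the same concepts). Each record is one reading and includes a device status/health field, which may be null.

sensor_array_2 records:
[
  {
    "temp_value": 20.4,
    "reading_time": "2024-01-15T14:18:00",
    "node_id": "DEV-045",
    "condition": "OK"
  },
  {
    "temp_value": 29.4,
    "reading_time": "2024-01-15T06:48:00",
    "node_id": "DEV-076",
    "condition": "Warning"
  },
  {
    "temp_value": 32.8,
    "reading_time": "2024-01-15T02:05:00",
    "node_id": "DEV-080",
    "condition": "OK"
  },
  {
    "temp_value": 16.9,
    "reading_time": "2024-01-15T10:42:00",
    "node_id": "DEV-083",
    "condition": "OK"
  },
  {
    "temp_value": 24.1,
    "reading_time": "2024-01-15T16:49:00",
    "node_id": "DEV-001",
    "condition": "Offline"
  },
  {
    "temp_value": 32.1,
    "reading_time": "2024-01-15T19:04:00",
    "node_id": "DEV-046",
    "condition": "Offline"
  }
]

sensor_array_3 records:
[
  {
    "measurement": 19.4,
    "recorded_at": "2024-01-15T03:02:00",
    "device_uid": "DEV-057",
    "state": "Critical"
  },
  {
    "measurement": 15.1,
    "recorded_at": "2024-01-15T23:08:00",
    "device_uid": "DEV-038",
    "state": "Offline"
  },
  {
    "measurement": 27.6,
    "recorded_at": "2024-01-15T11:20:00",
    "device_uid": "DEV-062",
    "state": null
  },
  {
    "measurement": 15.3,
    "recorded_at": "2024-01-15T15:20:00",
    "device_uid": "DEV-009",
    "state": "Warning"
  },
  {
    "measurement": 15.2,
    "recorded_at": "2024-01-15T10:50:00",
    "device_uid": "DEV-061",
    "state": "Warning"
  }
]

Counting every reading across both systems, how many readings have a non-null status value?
10

Schema mapping: "condition" (sensor_array_2) = "state" (sensor_array_3) = status

Non-null in sensor_array_2: 6
Non-null in sensor_array_3: 4

Total non-null: 6 + 4 = 10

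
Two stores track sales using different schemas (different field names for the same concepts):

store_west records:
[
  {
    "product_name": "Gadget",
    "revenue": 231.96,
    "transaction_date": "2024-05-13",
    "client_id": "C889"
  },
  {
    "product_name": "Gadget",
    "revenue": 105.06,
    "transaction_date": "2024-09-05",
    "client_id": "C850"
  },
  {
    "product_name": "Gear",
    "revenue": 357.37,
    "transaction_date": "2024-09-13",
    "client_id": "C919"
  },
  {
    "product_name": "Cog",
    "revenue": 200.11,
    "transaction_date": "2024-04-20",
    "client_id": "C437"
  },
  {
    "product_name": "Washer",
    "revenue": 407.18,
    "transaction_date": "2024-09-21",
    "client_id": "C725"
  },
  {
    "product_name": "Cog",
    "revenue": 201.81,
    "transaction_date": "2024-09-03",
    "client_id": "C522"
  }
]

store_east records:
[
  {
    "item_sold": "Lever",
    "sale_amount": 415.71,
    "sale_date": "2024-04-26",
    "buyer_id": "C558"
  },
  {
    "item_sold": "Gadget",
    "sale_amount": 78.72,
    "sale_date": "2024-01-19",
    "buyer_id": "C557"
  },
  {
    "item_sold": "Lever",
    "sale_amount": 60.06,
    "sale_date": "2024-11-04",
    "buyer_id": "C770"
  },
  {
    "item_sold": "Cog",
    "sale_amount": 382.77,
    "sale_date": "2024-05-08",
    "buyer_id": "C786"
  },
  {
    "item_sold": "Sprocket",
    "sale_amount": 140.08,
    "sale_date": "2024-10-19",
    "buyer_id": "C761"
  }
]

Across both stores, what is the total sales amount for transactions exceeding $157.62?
2196.91

Schema mapping: "revenue" (store_west) = "sale_amount" (store_east) = sale amount

Sum of sales > $157.62 in store_west: 1398.43
Sum of sales > $157.62 in store_east: 798.48

Total: 1398.43 + 798.48 = 2196.91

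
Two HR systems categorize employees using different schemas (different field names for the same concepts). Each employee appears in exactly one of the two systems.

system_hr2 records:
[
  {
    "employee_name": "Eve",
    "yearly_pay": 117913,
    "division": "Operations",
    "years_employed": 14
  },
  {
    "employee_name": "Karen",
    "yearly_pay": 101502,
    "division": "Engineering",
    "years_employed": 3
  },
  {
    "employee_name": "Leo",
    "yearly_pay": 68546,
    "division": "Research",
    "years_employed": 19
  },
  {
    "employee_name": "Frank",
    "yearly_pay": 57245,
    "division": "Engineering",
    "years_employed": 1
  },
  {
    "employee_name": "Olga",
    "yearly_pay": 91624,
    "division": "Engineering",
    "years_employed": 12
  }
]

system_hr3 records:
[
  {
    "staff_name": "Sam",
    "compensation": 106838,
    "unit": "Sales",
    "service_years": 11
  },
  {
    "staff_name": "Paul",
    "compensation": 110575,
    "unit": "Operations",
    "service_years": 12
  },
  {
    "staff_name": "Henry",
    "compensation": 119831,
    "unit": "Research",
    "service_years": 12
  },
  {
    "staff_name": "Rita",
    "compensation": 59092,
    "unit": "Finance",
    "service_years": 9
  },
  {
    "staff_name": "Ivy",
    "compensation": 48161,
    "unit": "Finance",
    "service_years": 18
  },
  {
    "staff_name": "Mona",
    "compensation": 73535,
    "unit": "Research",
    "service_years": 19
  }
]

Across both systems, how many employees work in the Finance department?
2

Schema mapping: "division" (system_hr2) = "unit" (system_hr3) = department

Finance employees in system_hr2: 0
Finance employees in system_hr3: 2

Total in Finance: 0 + 2 = 2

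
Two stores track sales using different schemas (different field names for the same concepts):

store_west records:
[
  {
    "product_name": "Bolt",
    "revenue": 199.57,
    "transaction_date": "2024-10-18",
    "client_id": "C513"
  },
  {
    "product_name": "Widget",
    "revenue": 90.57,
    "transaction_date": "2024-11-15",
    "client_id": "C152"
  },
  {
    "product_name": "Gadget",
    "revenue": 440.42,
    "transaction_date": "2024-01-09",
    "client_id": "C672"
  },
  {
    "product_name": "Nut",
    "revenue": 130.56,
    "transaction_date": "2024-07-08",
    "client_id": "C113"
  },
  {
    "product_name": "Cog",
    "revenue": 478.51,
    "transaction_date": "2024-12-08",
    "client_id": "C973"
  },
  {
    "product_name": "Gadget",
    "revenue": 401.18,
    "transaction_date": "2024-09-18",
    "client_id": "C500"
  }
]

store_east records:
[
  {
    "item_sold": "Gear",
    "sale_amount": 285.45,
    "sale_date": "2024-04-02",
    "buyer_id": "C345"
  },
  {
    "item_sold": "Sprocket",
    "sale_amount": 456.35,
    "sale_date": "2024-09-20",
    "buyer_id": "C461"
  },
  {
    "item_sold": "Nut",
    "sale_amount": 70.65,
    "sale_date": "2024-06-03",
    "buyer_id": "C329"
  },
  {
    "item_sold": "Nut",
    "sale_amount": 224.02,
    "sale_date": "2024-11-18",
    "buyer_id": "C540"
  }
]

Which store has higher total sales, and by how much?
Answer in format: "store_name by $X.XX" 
store_west by $704.34

Schema mapping: "revenue" (store_west) = "sale_amount" (store_east) = sale amount

Total for store_west: 1740.81
Total for store_east: 1036.47

Difference: |1740.81 - 1036.47| = 704.34
store_west has higher sales by $704.34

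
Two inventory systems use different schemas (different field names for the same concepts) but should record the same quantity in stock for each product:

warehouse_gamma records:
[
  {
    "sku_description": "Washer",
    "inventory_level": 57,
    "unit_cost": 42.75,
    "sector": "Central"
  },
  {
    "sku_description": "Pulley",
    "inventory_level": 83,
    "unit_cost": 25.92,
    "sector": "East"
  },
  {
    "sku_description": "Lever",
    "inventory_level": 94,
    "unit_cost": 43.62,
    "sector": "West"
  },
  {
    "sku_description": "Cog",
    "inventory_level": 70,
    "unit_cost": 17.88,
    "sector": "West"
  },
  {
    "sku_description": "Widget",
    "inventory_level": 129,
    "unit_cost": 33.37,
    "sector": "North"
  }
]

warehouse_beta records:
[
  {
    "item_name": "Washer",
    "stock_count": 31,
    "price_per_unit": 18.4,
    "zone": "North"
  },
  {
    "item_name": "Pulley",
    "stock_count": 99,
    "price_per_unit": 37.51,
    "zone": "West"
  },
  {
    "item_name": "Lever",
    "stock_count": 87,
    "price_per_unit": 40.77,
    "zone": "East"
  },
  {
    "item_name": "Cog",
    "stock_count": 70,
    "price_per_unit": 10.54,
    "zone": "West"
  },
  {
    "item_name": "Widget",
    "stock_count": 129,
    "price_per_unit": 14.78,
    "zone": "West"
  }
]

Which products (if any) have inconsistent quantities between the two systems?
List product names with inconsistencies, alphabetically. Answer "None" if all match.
Lever, Pulley, Washer

Schema mappings:
- "sku_description" (warehouse_gamma) = "item_name" (warehouse_beta) = product name
- "inventory_level" (warehouse_gamma) = "stock_count" (warehouse_beta) = quantity

Comparison:
  Washer: 57 vs 31 - MISMATCH
  Pulley: 83 vs 99 - MISMATCH
  Lever: 94 vs 87 - MISMATCH
  Cog: 70 vs 70 - MATCH
  Widget: 129 vs 129 - MATCH

Products with inconsistencies: Lever, Pulley, Washer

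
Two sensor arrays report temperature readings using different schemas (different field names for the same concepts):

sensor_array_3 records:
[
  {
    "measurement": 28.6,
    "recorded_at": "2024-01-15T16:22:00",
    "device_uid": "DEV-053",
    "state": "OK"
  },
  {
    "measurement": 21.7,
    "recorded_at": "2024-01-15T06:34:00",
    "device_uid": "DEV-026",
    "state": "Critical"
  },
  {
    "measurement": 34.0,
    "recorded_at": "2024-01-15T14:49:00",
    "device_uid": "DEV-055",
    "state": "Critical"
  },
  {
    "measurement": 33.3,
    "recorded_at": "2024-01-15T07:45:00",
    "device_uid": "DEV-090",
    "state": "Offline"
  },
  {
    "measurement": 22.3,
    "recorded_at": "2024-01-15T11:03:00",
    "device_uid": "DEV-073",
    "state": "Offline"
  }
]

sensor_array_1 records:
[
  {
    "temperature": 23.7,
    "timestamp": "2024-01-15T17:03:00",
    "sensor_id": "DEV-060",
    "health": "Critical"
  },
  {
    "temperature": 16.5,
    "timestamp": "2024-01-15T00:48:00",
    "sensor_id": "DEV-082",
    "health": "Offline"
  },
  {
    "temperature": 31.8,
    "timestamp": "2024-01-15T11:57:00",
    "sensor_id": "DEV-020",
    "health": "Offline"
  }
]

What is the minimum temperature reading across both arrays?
16.5

Schema mapping: "measurement" (sensor_array_3) = "temperature" (sensor_array_1) = temperature reading

Minimum in sensor_array_3: 21.7
Minimum in sensor_array_1: 16.5

Overall minimum: min(21.7, 16.5) = 16.5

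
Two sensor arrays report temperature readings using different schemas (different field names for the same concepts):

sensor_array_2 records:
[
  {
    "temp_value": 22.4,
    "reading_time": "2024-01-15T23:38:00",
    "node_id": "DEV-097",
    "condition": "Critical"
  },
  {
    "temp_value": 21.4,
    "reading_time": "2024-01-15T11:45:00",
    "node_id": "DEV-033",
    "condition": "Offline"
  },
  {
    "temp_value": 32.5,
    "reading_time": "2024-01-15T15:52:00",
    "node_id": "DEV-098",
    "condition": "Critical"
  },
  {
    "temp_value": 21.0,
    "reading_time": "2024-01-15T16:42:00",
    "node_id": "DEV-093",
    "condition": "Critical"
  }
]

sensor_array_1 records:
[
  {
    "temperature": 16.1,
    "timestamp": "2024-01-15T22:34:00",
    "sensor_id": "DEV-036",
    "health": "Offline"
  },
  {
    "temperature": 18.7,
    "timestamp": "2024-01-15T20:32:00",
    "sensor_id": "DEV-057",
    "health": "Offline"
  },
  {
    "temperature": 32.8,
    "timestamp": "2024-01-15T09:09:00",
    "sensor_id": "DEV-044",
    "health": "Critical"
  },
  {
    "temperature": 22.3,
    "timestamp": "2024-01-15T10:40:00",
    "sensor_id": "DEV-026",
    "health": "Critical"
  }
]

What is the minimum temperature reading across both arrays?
16.1

Schema mapping: "temp_value" (sensor_array_2) = "temperature" (sensor_array_1) = temperature reading

Minimum in sensor_array_2: 21.0
Minimum in sensor_array_1: 16.1

Overall minimum: min(21.0, 16.1) = 16.1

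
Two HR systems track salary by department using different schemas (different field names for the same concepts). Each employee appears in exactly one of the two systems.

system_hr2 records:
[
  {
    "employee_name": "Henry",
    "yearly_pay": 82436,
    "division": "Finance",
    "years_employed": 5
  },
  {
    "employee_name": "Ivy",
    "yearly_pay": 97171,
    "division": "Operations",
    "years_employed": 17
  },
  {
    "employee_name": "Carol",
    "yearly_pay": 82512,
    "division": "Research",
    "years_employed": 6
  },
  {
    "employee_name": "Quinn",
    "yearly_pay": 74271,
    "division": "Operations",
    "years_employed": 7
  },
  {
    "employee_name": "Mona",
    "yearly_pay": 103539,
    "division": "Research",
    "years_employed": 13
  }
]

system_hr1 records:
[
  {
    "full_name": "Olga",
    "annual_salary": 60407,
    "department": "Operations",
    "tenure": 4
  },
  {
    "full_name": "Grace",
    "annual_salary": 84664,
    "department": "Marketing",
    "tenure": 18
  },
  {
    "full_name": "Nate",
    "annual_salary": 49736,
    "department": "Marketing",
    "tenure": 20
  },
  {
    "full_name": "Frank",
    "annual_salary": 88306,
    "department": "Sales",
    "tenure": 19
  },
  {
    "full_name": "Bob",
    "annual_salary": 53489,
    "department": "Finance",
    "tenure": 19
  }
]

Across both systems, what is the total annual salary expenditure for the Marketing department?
134400

Schema mappings:
- "division" (system_hr2) = "department" (system_hr1) = department
- "yearly_pay" (system_hr2) = "annual_salary" (system_hr1) = salary

Marketing salaries from system_hr2: 0
Marketing salaries from system_hr1: 134400

Total: 0 + 134400 = 134400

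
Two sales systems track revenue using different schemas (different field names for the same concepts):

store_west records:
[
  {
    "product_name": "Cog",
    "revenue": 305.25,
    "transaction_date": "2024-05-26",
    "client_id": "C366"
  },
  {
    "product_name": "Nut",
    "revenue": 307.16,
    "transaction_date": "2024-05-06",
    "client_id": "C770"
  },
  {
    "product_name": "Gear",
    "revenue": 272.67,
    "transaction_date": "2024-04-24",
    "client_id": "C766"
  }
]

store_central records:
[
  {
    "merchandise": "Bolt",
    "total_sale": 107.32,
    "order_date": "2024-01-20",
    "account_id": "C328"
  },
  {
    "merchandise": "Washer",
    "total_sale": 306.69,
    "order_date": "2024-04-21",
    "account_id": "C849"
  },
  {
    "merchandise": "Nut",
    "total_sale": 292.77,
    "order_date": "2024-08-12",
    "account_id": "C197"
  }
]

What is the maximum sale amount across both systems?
307.16

Reconcile: "revenue" (store_west) = "total_sale" (store_central) = sale amount

Maximum in store_west: 307.16
Maximum in store_central: 306.69

Overall maximum: max(307.16, 306.69) = 307.16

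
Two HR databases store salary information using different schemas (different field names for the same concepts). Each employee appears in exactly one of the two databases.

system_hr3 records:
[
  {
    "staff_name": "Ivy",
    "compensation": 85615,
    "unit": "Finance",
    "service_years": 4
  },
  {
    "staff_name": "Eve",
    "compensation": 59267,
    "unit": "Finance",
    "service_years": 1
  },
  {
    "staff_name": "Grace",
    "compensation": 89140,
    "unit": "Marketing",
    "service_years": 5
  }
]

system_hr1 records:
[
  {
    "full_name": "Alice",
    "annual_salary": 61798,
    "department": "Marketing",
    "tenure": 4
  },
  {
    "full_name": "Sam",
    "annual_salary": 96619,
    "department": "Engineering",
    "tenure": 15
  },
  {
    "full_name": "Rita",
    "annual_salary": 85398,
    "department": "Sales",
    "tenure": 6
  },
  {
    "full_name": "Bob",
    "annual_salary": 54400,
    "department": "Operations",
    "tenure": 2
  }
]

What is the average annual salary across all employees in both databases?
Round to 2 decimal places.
76033.86

Schema mapping: "compensation" (system_hr3) = "annual_salary" (system_hr1) = annual salary

All salaries: [85615, 59267, 89140, 61798, 96619, 85398, 54400]
Sum: 532237
Count: 7
Average: 532237 / 7 = 76033.86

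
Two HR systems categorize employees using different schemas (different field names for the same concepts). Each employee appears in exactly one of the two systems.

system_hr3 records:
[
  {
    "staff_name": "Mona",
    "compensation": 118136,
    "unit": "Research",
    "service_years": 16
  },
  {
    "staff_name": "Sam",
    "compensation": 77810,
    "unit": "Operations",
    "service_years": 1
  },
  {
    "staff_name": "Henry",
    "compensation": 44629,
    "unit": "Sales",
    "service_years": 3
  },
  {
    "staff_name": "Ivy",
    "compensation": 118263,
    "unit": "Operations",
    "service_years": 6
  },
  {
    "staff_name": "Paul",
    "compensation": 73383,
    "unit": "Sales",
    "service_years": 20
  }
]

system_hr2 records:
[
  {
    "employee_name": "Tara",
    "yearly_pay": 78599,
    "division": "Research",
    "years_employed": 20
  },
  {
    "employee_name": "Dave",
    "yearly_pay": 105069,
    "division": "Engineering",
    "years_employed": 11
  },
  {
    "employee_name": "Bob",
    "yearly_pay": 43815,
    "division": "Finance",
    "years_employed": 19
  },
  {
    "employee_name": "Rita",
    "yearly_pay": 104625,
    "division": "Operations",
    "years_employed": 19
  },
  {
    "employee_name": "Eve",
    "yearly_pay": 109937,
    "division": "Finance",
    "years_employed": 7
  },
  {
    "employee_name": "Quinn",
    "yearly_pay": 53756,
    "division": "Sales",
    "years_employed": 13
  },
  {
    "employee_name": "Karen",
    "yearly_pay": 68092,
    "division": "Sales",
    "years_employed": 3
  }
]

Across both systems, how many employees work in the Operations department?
3

Schema mapping: "unit" (system_hr3) = "division" (system_hr2) = department

Operations employees in system_hr3: 2
Operations employees in system_hr2: 1

Total in Operations: 2 + 1 = 3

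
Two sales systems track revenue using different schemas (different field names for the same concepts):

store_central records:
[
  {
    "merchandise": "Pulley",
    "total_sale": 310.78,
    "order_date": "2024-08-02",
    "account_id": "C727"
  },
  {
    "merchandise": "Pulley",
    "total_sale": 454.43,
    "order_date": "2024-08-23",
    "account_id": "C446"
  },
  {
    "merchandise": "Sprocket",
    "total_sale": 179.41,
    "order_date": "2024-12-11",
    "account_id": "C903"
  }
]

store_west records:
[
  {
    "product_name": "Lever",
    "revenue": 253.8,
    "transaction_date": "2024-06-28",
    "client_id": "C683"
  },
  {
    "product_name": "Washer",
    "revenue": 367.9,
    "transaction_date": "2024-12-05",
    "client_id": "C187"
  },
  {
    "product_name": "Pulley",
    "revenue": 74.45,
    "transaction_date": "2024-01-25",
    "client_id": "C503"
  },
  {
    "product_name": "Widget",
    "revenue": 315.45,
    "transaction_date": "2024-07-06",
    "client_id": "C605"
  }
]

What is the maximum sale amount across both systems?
454.43

Reconcile: "total_sale" (store_central) = "revenue" (store_west) = sale amount

Maximum in store_central: 454.43
Maximum in store_west: 367.9

Overall maximum: max(454.43, 367.9) = 454.43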